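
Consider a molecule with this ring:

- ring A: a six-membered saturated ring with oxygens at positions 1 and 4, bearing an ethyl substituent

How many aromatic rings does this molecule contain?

0

Ring A has only sp³ atoms, so it is not fully conjugated — not aromatic (1,4-dioxane).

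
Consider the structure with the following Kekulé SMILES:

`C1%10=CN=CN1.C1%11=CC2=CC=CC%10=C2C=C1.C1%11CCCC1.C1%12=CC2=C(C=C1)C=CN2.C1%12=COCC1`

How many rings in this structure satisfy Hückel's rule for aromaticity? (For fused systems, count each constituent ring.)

5

The SMILES encodes a five-membered ring with nitrogens at positions 1 and 3 (one bearing H, one in a C=N bond) and two double bonds; two fused six-membered carbon rings, each with three alternating C=C double bonds; a five-membered saturated carbon ring; a six-membered carbon ring with three alternating C=C double bonds, fused to a five-membered ring containing one N–H nitrogen and two C=C double bonds; a five-membered ring of four carbons and one oxygen, with one C=C double bond and two sp³ carbons.
The 5-membered ring with two nitrogens (one N–H, one =N–) is fully conjugated (every ring atom contributes a p orbital); 2 ring double bonds (4 π electrons) plus a heteroatom lone pair (2) give 6 π electrons. 6 = 4(1)+2, so it is aromatic (imidazole).
The fused 6/6-membered bicyclic is a single π system with 10 sp² atoms and 10 π electrons from ring double bonds. 10 = 4(2)+2, so the system is aromatic and both rings count as aromatic (naphthalene).
The 5-membered ring has only sp³ atoms, so it is not fully conjugated — not aromatic (cyclopentane).
The fused 6/5-membered bicyclic (with one N–H) is a single π system with 9 sp² atoms and 10 π electrons from ring double bonds plus a heteroatom lone pair. 10 = 4(2)+2, so the system is aromatic and both rings count as aromatic (indole).
The 5-membered ring with one oxygen has two sp³ carbons, so it is not fully conjugated — not aromatic (2,3-dihydrofuran).
5 of the 7 rings are aromatic. Total: 5.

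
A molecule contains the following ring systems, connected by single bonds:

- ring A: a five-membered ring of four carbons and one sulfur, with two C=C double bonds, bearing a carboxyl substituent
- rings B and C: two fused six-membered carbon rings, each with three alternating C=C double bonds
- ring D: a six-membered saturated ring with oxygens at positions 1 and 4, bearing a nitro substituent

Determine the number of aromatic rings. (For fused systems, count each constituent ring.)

3

Ring A has a continuous p-orbital overlap around the ring; 2 ring double bonds (4 π electrons) plus a heteroatom lone pair (2) give 6 π electrons. 6 = 4(1)+2, so ring A is aromatic (thiophene).
Rings B and C form a fused bicyclic system with 10 sp² atoms and 10 π electrons from ring double bonds. 10 = 4(2)+2, so the system is aromatic and both rings count as aromatic (naphthalene).
Ring D has only sp³ atoms, so it is not fully conjugated — not aromatic (1,4-dioxane).
Aromatic: A, B, C. Total: 3.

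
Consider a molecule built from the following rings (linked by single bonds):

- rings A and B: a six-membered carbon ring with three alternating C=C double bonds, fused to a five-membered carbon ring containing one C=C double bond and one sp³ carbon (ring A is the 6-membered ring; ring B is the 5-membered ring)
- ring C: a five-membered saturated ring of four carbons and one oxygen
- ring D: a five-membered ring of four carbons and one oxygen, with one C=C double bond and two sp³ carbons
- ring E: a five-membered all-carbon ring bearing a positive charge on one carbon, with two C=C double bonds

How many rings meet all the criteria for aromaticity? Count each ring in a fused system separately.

1

Ring A has a continuous p-orbital overlap around the ring; 3 ring double bonds give 6 π electrons. Since 6 = 4n+2 (n=1), ring A is aromatic (benzene ring).
Ring B has one sp³ carbon, so it is not fully conjugated — not aromatic (cyclopentene ring).
Ring C has only sp³ atoms, so it is not fully conjugated — not aromatic (tetrahydrofuran).
Ring D has two sp³ carbons, so it is not fully conjugated — not aromatic (2,3-dihydrofuran).
Ring E has only sp² ring atoms; a planar conformation would have a fully conjugated π system of 4 electrons. But 4 = 4(1), which is 4n not 4n+2, so ring E is not aromatic (cyclopentadienyl cation).
Aromatic: A. Total: 1.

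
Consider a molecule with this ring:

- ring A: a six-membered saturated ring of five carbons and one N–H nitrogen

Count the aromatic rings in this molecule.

0

Ring A has only sp³ atoms, so it is not fully conjugated — not aromatic (piperidine).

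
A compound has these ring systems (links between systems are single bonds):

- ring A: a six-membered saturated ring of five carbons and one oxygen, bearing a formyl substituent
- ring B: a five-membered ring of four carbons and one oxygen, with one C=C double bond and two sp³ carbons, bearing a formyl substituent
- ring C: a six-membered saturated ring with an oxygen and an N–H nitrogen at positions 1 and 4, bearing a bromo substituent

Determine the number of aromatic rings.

0

Ring A has only sp³ atoms, so it is not fully conjugated — not aromatic (tetrahydropyran).
Ring B has two sp³ carbons, so it is not fully conjugated — not aromatic (2,3-dihydrofuran).
Ring C has only sp³ atoms, so it is not fully conjugated — not aromatic (morpholine).
No ring is aromatic. Total: 0.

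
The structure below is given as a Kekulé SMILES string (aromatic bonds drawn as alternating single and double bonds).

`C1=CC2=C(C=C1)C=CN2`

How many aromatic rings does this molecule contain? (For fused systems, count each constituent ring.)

The SMILES encodes a six-membered carbon ring with three alternating C=C double bonds, fused to a five-membered ring containing one N–H nitrogen and two C=C double bonds.
The fused 6/5-membered bicyclic (with one N–H) is a single π system with 9 sp² atoms and 10 π electrons from ring double bonds plus a heteroatom lone pair. 10 = 4(2)+2, so the system is aromatic and both rings count as aromatic (indole).
2 of the 2 rings are aromatic. Total: 2.

2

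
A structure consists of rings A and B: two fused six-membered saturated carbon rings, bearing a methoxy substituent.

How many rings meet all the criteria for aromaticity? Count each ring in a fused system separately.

Ring A has only sp³ atoms, so it is not fully conjugated — not aromatic (cyclohexane ring).
Ring B has only sp³ atoms, so it is not fully conjugated — not aromatic (cyclohexane ring).
No ring is aromatic. Total: 0.

0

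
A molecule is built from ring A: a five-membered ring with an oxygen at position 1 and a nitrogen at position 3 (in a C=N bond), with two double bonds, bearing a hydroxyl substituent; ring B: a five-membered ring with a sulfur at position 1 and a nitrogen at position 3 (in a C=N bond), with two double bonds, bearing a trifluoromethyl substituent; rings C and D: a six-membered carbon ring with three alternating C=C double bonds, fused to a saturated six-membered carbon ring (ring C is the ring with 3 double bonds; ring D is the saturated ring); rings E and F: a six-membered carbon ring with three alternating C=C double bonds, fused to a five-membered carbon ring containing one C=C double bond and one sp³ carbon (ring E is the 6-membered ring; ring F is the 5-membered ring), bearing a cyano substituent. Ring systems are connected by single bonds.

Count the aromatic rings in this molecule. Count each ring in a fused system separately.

4

Ring A has a continuous p-orbital overlap around the ring; 2 ring double bonds (4 π electrons) plus a heteroatom lone pair (2) give 6 π electrons. That satisfies 4n+2 with n=1, so ring A is aromatic (oxazole).
Ring B is planar and fully conjugated; 2 ring double bonds (4 π electrons) plus a heteroatom lone pair (2) give 6 π electrons. Since 6 = 4n+2 (n=1), ring B is aromatic (thiazole).
Ring C is planar and fully conjugated; 3 ring double bonds give 6 π electrons. That satisfies 4n+2 with n=1, so ring C is aromatic (benzene ring).
Ring D has four sp³ carbons, so it is not fully conjugated — not aromatic (cyclohexane ring).
Ring E is planar and fully conjugated; 3 ring double bonds give 6 π electrons. That satisfies 4n+2 with n=1, so ring E is aromatic (benzene ring).
Ring F has one sp³ carbon, so it is not fully conjugated — not aromatic (cyclopentene ring).
Aromatic: A, B, C, E. Total: 4.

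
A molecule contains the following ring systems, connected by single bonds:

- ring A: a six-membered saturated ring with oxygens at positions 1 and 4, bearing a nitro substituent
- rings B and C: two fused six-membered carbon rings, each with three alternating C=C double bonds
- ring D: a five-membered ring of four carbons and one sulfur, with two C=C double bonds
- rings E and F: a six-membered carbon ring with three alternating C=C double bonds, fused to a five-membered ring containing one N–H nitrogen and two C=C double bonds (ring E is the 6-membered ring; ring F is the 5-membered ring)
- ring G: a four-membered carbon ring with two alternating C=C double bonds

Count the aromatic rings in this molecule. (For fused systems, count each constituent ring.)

Ring A has only sp³ atoms, so it is not fully conjugated — not aromatic (1,4-dioxane).
Rings B and C form a fused bicyclic system with 10 sp² atoms and 10 π electrons from ring double bonds. 10 = 4(2)+2, so the system is aromatic and both rings count as aromatic (naphthalene).
Ring D is fully conjugated (every ring atom contributes a p orbital); 2 ring double bonds (4 π electrons) plus a heteroatom lone pair (2) give 6 π electrons. Since 6 = 4n+2 (n=1), ring D is aromatic (thiophene).
Rings E and F form a fused bicyclic system (with one N–H) with 9 sp² atoms and 10 π electrons from ring double bonds plus a heteroatom lone pair. 10 = 4(2)+2, so the system is aromatic and both rings count as aromatic (indole).
Ring G has only sp² ring atoms; a planar conformation would have a fully conjugated π system of 4 electrons. But 4 = 4(1), which is 4n not 4n+2, so ring G is not aromatic (cyclobutadiene) — cyclobutadiene is antiaromatic and distorts to a rectangle.
Aromatic: B, C, D, E, F. Total: 5.

5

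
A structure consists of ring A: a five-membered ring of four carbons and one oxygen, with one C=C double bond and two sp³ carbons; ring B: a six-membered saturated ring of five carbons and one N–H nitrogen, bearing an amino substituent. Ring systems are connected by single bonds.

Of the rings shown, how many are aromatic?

0

Ring A has two sp³ carbons, so it is not fully conjugated — not aromatic (2,3-dihydrofuran).
Ring B has only sp³ atoms, so it is not fully conjugated — not aromatic (piperidine).
No ring is aromatic. Total: 0.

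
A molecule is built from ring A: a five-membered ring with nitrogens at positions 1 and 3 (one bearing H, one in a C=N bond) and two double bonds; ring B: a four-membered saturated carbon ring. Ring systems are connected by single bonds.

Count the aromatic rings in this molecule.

Ring A is fully conjugated (every ring atom contributes a p orbital); 2 ring double bonds (4 π electrons) plus a heteroatom lone pair (2) give 6 π electrons. That satisfies 4n+2 with n=1, so ring A is aromatic (imidazole).
Ring B has only sp³ atoms, so it is not fully conjugated — not aromatic (cyclobutane).
Aromatic: A. Total: 1.

1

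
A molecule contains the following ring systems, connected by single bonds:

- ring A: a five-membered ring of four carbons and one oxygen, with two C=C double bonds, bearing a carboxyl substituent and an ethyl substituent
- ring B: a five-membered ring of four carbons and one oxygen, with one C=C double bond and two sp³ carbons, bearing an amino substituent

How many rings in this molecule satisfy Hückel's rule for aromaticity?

Ring A is planar and fully conjugated; 2 ring double bonds (4 π electrons) plus a heteroatom lone pair (2) give 6 π electrons. Since 6 = 4n+2 (n=1), ring A is aromatic (furan).
Ring B has two sp³ carbons, so it is not fully conjugated — not aromatic (2,3-dihydrofuran).
Aromatic: A. Total: 1.

1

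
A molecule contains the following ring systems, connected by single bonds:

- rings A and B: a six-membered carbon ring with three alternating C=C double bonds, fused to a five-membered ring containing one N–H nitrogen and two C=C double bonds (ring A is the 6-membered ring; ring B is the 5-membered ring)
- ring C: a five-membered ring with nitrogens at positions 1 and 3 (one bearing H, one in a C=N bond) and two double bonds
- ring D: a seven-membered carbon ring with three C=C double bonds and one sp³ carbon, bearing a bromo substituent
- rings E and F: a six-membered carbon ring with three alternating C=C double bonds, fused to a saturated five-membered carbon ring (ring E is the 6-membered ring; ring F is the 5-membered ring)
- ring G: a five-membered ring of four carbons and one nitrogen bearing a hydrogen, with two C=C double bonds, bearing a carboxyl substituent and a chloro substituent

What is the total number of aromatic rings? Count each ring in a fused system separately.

5

Rings A and B form a fused bicyclic system (with one N–H) with 9 sp² atoms and 10 π electrons from ring double bonds plus a heteroatom lone pair. 10 = 4(2)+2, so the system is aromatic and both rings count as aromatic (indole).
Ring C is fully conjugated (every ring atom contributes a p orbital); 2 ring double bonds (4 π electrons) plus a heteroatom lone pair (2) give 6 π electrons. 6 = 4(1)+2, so ring C is aromatic (imidazole).
Ring D has one sp³ carbon, so it is not fully conjugated — not aromatic (cycloheptatriene).
Ring E is fully conjugated (every ring atom contributes a p orbital); 3 ring double bonds give 6 π electrons. That satisfies 4n+2 with n=1, so ring E is aromatic (benzene ring).
Ring F has three sp³ carbons, so it is not fully conjugated — not aromatic (cyclopentane ring).
Ring G is fully conjugated (every ring atom contributes a p orbital); 2 ring double bonds (4 π electrons) plus a heteroatom lone pair (2) give 6 π electrons. Since 6 = 4n+2 (n=1), ring G is aromatic (pyrrole).
Aromatic: A, B, C, E, G. Total: 5.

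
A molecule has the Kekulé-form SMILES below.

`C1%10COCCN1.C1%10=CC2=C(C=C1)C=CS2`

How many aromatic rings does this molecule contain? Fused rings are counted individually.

2

The SMILES encodes a six-membered saturated ring with an oxygen and an N–H nitrogen at positions 1 and 4; a six-membered carbon ring with three alternating C=C double bonds, fused to a five-membered ring containing one sulfur and two C=C double bonds.
The 6-membered ring with one oxygen and one N–H (1,4) has only sp³ atoms, so it is not fully conjugated — not aromatic (morpholine).
The fused 6/5-membered bicyclic (with one sulfur) is a single π system with 9 sp² atoms and 10 π electrons from ring double bonds plus a heteroatom lone pair. 10 = 4(2)+2, so the system is aromatic and both rings count as aromatic (benzothiophene).
2 of the 3 rings are aromatic. Total: 2.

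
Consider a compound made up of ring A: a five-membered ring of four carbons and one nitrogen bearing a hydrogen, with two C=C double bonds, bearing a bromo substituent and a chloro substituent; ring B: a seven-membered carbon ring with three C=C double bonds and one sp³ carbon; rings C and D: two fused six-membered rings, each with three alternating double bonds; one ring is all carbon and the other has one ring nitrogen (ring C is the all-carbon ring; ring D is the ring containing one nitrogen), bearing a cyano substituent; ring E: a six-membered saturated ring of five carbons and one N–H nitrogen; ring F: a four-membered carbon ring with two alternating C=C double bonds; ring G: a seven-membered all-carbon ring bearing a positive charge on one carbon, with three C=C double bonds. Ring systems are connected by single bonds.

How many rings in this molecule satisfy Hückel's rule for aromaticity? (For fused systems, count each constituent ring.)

Ring A is planar and fully conjugated; 2 ring double bonds (4 π electrons) plus a heteroatom lone pair (2) give 6 π electrons. 6 = 4(1)+2, so ring A is aromatic (pyrrole).
Ring B has one sp³ carbon, so it is not fully conjugated — not aromatic (cycloheptatriene).
Rings C and D form a fused bicyclic system (with one nitrogen) with 10 sp² atoms and 10 π electrons from ring double bonds. 10 = 4(2)+2, so the system is aromatic and both rings count as aromatic (quinoline).
Ring E has only sp³ atoms, so it is not fully conjugated — not aromatic (piperidine).
Ring F has only sp² ring atoms; a planar conformation would have a fully conjugated π system of 4 electrons. But 4 = 4(1), which is 4n not 4n+2, so ring F is not aromatic (cyclobutadiene) — cyclobutadiene is antiaromatic and distorts to a rectangle.
Ring G is planar and fully conjugated; 3 ring double bonds (6 π electrons) plus the carbocation's empty p orbital (0, but keeps the ring conjugated) give 6 π electrons. Since 6 = 4n+2 (n=1), ring G is aromatic (tropylium cation).
Aromatic: A, C, D, G. Total: 4.

4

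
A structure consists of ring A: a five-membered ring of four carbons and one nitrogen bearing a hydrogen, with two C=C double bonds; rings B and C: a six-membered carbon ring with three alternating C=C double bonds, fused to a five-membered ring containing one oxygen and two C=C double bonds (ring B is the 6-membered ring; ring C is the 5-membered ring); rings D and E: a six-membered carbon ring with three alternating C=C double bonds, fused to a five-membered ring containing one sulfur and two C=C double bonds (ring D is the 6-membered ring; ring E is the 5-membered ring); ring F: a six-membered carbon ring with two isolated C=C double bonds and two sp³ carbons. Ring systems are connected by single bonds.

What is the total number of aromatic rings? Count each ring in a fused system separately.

5

Ring A has a continuous p-orbital overlap around the ring; 2 ring double bonds (4 π electrons) plus a heteroatom lone pair (2) give 6 π electrons. Since 6 = 4n+2 (n=1), ring A is aromatic (pyrrole).
Rings B and C form a fused bicyclic system (with one oxygen) with 9 sp² atoms and 10 π electrons from ring double bonds plus a heteroatom lone pair. 10 = 4(2)+2, so the system is aromatic and both rings count as aromatic (benzofuran).
Rings D and E form a fused bicyclic system (with one sulfur) with 9 sp² atoms and 10 π electrons from ring double bonds plus a heteroatom lone pair. 10 = 4(2)+2, so the system is aromatic and both rings count as aromatic (benzothiophene).
Ring F has two sp³ carbons, so it is not fully conjugated — not aromatic (1,4-cyclohexadiene).
Aromatic: A, B, C, D, E. Total: 5.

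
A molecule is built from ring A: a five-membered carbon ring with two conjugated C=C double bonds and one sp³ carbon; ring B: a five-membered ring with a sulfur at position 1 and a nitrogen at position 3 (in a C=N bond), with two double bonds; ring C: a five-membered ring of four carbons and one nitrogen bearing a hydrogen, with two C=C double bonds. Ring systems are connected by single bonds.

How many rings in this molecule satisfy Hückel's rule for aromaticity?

Ring A has one sp³ carbon, so it is not fully conjugated — not aromatic (cyclopentadiene).
Ring B is planar and fully conjugated; 2 ring double bonds (4 π electrons) plus a heteroatom lone pair (2) give 6 π electrons. 6 = 4(1)+2, so ring B is aromatic (thiazole).
Ring C is fully conjugated (every ring atom contributes a p orbital); 2 ring double bonds (4 π electrons) plus a heteroatom lone pair (2) give 6 π electrons. Since 6 = 4n+2 (n=1), ring C is aromatic (pyrrole).
Aromatic: B, C. Total: 2.

2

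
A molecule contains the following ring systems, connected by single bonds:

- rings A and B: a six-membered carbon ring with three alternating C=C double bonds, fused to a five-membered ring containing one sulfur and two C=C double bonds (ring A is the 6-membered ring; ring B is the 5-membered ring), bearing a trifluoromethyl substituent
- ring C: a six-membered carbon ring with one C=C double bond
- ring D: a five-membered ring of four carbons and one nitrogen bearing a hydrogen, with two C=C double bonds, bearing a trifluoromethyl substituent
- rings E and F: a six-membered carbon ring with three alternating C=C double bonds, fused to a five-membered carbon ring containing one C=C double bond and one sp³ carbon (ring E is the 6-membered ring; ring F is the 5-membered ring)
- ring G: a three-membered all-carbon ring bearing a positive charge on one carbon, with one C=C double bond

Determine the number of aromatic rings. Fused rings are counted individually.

Rings A and B form a fused bicyclic system (with one sulfur) with 9 sp² atoms and 10 π electrons from ring double bonds plus a heteroatom lone pair. 10 = 4(2)+2, so the system is aromatic and both rings count as aromatic (benzothiophene).
Ring C has four sp³ carbons, so it is not fully conjugated — not aromatic (cyclohexene).
Ring D is planar and fully conjugated; 2 ring double bonds (4 π electrons) plus a heteroatom lone pair (2) give 6 π electrons. That satisfies 4n+2 with n=1, so ring D is aromatic (pyrrole).
Ring E is fully conjugated (every ring atom contributes a p orbital); 3 ring double bonds give 6 π electrons. 6 = 4(1)+2, so ring E is aromatic (benzene ring).
Ring F has one sp³ carbon, so it is not fully conjugated — not aromatic (cyclopentene ring).
Ring G is fully conjugated (every ring atom contributes a p orbital); 1 ring double bond (2 π electrons) plus the carbocation's empty p orbital (0, but keeps the ring conjugated) give 2 π electrons. Since 2 = 4n+2 (n=0), ring G is aromatic (cyclopropenyl cation).
Aromatic: A, B, D, E, G. Total: 5.

5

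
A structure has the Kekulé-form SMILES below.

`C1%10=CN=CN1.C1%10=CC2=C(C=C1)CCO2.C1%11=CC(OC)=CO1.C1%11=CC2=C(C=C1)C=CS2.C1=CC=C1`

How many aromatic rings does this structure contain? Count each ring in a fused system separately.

5

The SMILES encodes a five-membered ring with nitrogens at positions 1 and 3 (one bearing H, one in a C=N bond) and two double bonds; a six-membered carbon ring with three alternating C=C double bonds, fused to a five-membered ring containing one oxygen and two sp³ carbons; a five-membered ring of four carbons and one oxygen, with two C=C double bonds; a six-membered carbon ring with three alternating C=C double bonds, fused to a five-membered ring containing one sulfur and two C=C double bonds; a four-membered carbon ring with two alternating C=C double bonds.
The 5-membered ring with two nitrogens (one N–H, one =N–) is planar and fully conjugated; 2 ring double bonds (4 π electrons) plus a heteroatom lone pair (2) give 6 π electrons. That satisfies 4n+2 with n=1, so it is aromatic (imidazole).
The 6-membered ring has a continuous p-orbital overlap around the ring; 3 ring double bonds give 6 π electrons. Since 6 = 4n+2 (n=1), it is aromatic (benzene ring).
The 5-membered ring with one oxygen has two sp³ carbons, so it is not fully conjugated — not aromatic (oxolane ring).
The second 5-membered ring with one oxygen is planar and fully conjugated; 2 ring double bonds (4 π electrons) plus a heteroatom lone pair (2) give 6 π electrons. That satisfies 4n+2 with n=1, so it is aromatic (furan).
The fused 6/5-membered bicyclic (with one sulfur) is a single π system with 9 sp² atoms and 10 π electrons from ring double bonds plus a heteroatom lone pair. 10 = 4(2)+2, so the system is aromatic and both rings count as aromatic (benzothiophene).
The 4-membered ring has only sp² ring atoms; a planar conformation would have a fully conjugated π system of 4 electrons. But 4 = 4(1), which is 4n not 4n+2, so it is not aromatic (cyclobutadiene) — cyclobutadiene is antiaromatic and distorts to a rectangle.
5 of the 7 rings are aromatic. Total: 5.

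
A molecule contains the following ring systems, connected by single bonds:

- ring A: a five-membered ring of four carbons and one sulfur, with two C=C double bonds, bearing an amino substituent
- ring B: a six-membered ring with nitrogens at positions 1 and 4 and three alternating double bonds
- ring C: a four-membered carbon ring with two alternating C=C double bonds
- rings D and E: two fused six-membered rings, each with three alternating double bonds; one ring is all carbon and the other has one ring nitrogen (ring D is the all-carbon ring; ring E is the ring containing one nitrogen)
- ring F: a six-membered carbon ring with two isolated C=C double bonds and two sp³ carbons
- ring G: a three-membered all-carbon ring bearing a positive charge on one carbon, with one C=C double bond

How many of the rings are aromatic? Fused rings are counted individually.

Ring A is fully conjugated (every ring atom contributes a p orbital); 2 ring double bonds (4 π electrons) plus a heteroatom lone pair (2) give 6 π electrons. 6 = 4(1)+2, so ring A is aromatic (thiophene).
Ring B is planar and fully conjugated; 3 ring double bonds give 6 π electrons. 6 = 4(1)+2, so ring B is aromatic (pyrazine).
Ring C has only sp² ring atoms; a planar conformation would have a fully conjugated π system of 4 electrons. But 4 = 4(1), which is 4n not 4n+2, so ring C is not aromatic (cyclobutadiene) — cyclobutadiene is antiaromatic and distorts to a rectangle.
Rings D and E form a fused bicyclic system (with one nitrogen) with 10 sp² atoms and 10 π electrons from ring double bonds. 10 = 4(2)+2, so the system is aromatic and both rings count as aromatic (quinoline).
Ring F has two sp³ carbons, so it is not fully conjugated — not aromatic (1,4-cyclohexadiene).
Ring G is fully conjugated (every ring atom contributes a p orbital); 1 ring double bond (2 π electrons) plus the carbocation's empty p orbital (0, but keeps the ring conjugated) give 2 π electrons. Since 2 = 4n+2 (n=0), ring G is aromatic (cyclopropenyl cation).
Aromatic: A, B, D, E, G. Total: 5.

5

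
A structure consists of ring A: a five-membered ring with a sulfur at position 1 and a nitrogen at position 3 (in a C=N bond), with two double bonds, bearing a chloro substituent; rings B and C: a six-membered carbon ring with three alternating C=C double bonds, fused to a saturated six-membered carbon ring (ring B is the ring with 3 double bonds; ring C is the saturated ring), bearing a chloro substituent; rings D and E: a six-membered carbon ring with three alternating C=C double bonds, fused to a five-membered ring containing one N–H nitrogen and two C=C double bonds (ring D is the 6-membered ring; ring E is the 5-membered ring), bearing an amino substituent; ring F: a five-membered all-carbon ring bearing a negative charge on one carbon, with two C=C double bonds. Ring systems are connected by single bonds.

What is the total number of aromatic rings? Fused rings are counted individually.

5

Ring A is fully conjugated (every ring atom contributes a p orbital); 2 ring double bonds (4 π electrons) plus a heteroatom lone pair (2) give 6 π electrons. 6 = 4(1)+2, so ring A is aromatic (thiazole).
Ring B has a continuous p-orbital overlap around the ring; 3 ring double bonds give 6 π electrons. That satisfies 4n+2 with n=1, so ring B is aromatic (benzene ring).
Ring C has four sp³ carbons, so it is not fully conjugated — not aromatic (cyclohexane ring).
Rings D and E form a fused bicyclic system (with one N–H) with 9 sp² atoms and 10 π electrons from ring double bonds plus a heteroatom lone pair. 10 = 4(2)+2, so the system is aromatic and both rings count as aromatic (indole).
Ring F has a continuous p-orbital overlap around the ring; 2 ring double bonds (4 π electrons) plus the carbanion lone pair (2) give 6 π electrons. That satisfies 4n+2 with n=1, so ring F is aromatic (cyclopentadienyl anion).
Aromatic: A, B, D, E, F. Total: 5.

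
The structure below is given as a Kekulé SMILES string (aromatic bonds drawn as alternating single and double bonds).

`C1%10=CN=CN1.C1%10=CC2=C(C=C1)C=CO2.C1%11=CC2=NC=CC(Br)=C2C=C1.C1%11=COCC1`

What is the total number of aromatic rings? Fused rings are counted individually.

5

The SMILES encodes a five-membered ring with nitrogens at positions 1 and 3 (one bearing H, one in a C=N bond) and two double bonds; a six-membered carbon ring with three alternating C=C double bonds, fused to a five-membered ring containing one oxygen and two C=C double bonds; two fused six-membered rings, each with three alternating double bonds; one ring is all carbon and the other has one ring nitrogen; a five-membered ring of four carbons and one oxygen, with one C=C double bond and two sp³ carbons.
The 5-membered ring with two nitrogens (one N–H, one =N–) is fully conjugated (every ring atom contributes a p orbital); 2 ring double bonds (4 π electrons) plus a heteroatom lone pair (2) give 6 π electrons. 6 = 4(1)+2, so it is aromatic (imidazole).
The fused 6/5-membered bicyclic (with one oxygen) is a single π system with 9 sp² atoms and 10 π electrons from ring double bonds plus a heteroatom lone pair. 10 = 4(2)+2, so the system is aromatic and both rings count as aromatic (benzofuran).
The fused 6/6-membered bicyclic (with one nitrogen) is a single π system with 10 sp² atoms and 10 π electrons from ring double bonds. 10 = 4(2)+2, so the system is aromatic and both rings count as aromatic (quinoline).
The 5-membered ring with one oxygen has two sp³ carbons, so it is not fully conjugated — not aromatic (2,3-dihydrofuran).
5 of the 6 rings are aromatic. Total: 5.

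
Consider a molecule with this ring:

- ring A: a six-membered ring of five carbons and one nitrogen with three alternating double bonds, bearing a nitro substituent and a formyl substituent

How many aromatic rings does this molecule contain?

1

Ring A has a continuous p-orbital overlap around the ring; 3 ring double bonds give 6 π electrons. That satisfies 4n+2 with n=1, so ring A is aromatic (pyridine).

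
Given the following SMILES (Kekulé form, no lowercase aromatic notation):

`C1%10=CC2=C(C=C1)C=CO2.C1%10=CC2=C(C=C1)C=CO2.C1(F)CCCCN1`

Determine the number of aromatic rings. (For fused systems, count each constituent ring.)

4

The SMILES encodes a six-membered carbon ring with three alternating C=C double bonds, fused to a five-membered ring containing one oxygen and two C=C double bonds; a six-membered carbon ring with three alternating C=C double bonds, fused to a five-membered ring containing one oxygen and two C=C double bonds; a six-membered saturated ring of five carbons and one N–H nitrogen.
The fused 6/5-membered bicyclic (with one oxygen) is a single π system with 9 sp² atoms and 10 π electrons from ring double bonds plus a heteroatom lone pair. 10 = 4(2)+2, so the system is aromatic and both rings count as aromatic (benzofuran).
The fused 6/5-membered bicyclic (with one oxygen) is a single π system with 9 sp² atoms and 10 π electrons from ring double bonds plus a heteroatom lone pair. 10 = 4(2)+2, so the system is aromatic and both rings count as aromatic (benzofuran).
The 6-membered ring with one N–H has only sp³ atoms, so it is not fully conjugated — not aromatic (piperidine).
4 of the 5 rings are aromatic. Total: 4.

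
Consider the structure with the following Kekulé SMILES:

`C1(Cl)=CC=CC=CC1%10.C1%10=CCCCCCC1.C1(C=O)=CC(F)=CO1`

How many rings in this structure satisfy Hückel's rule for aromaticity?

1

The SMILES encodes a seven-membered carbon ring with three C=C double bonds and one sp³ carbon; an eight-membered carbon ring with one C=C double bond; a five-membered ring of four carbons and one oxygen, with two C=C double bonds.
The 7-membered ring has one sp³ carbon, so it is not fully conjugated — not aromatic (cycloheptatriene).
The 8-membered ring has six sp³ carbons, so it is not fully conjugated — not aromatic (cyclooctene).
The 5-membered ring with one oxygen is fully conjugated (every ring atom contributes a p orbital); 2 ring double bonds (4 π electrons) plus a heteroatom lone pair (2) give 6 π electrons. Since 6 = 4n+2 (n=1), it is aromatic (furan).
1 of the 3 rings is aromatic. Total: 1.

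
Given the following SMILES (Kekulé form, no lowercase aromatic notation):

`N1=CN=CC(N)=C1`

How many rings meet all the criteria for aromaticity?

The SMILES encodes a six-membered ring with nitrogens at positions 1 and 3 and three alternating double bonds.
The 6-membered ring with two nitrogens (1,3) is planar and fully conjugated; 3 ring double bonds give 6 π electrons. That satisfies 4n+2 with n=1, so it is aromatic (pyrimidine).

1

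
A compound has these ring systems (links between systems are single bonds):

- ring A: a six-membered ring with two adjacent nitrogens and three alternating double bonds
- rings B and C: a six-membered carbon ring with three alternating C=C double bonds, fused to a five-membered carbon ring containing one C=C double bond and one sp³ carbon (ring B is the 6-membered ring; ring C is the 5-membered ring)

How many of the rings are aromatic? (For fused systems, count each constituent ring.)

Ring A is fully conjugated (every ring atom contributes a p orbital); 3 ring double bonds give 6 π electrons. Since 6 = 4n+2 (n=1), ring A is aromatic (pyridazine).
Ring B is planar and fully conjugated; 3 ring double bonds give 6 π electrons. 6 = 4(1)+2, so ring B is aromatic (benzene ring).
Ring C has one sp³ carbon, so it is not fully conjugated — not aromatic (cyclopentene ring).
Aromatic: A, B. Total: 2.

2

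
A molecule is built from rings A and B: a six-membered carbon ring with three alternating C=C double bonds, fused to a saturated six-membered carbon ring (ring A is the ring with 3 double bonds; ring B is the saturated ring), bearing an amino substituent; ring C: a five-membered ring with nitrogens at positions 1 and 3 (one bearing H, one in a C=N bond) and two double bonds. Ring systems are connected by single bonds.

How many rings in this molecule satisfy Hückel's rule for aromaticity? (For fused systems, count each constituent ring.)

Ring A is fully conjugated (every ring atom contributes a p orbital); 3 ring double bonds give 6 π electrons. 6 = 4(1)+2, so ring A is aromatic (benzene ring).
Ring B has four sp³ carbons, so it is not fully conjugated — not aromatic (cyclohexane ring).
Ring C has a continuous p-orbital overlap around the ring; 2 ring double bonds (4 π electrons) plus a heteroatom lone pair (2) give 6 π electrons. 6 = 4(1)+2, so ring C is aromatic (imidazole).
Aromatic: A, C. Total: 2.

2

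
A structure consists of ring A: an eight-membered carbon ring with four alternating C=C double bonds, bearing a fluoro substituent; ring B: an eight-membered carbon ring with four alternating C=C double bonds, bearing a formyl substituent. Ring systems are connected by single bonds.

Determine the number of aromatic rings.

Ring A has only sp² ring atoms; a planar conformation would have a fully conjugated π system of 8 electrons. But 8 = 4(2), which is 4n not 4n+2, so ring A is not aromatic (cyclooctatetraene) — cyclooctatetraene distorts into a non-planar tub to avoid antiaromaticity.
Ring B has only sp² ring atoms; a planar conformation would have a fully conjugated π system of 8 electrons. But 8 = 4(2), which is 4n not 4n+2, so ring B is not aromatic (cyclooctatetraene) — cyclooctatetraene distorts into a non-planar tub to avoid antiaromaticity.
No ring is aromatic. Total: 0.

0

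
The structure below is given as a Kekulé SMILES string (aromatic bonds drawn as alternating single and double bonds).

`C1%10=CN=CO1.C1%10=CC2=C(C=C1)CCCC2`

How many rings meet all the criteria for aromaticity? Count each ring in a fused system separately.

The SMILES encodes a five-membered ring with an oxygen at position 1 and a nitrogen at position 3 (in a C=N bond), with two double bonds; a six-membered carbon ring with three alternating C=C double bonds, fused to a saturated six-membered carbon ring.
The 5-membered ring with one oxygen and one =N– is fully conjugated (every ring atom contributes a p orbital); 2 ring double bonds (4 π electrons) plus a heteroatom lone pair (2) give 6 π electrons. That satisfies 4n+2 with n=1, so it is aromatic (oxazole).
The 6-membered ring is planar and fully conjugated; 3 ring double bonds give 6 π electrons. 6 = 4(1)+2, so it is aromatic (benzene ring).
The second 6-membered ring has four sp³ carbons, so it is not fully conjugated — not aromatic (cyclohexane ring).
2 of the 3 rings are aromatic. Total: 2.

2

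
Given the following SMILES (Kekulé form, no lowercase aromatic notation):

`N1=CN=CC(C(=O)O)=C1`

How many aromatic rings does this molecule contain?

1

The SMILES encodes a six-membered ring with nitrogens at positions 1 and 3 and three alternating double bonds.
The 6-membered ring with two nitrogens (1,3) has a continuous p-orbital overlap around the ring; 3 ring double bonds give 6 π electrons. That satisfies 4n+2 with n=1, so it is aromatic (pyrimidine).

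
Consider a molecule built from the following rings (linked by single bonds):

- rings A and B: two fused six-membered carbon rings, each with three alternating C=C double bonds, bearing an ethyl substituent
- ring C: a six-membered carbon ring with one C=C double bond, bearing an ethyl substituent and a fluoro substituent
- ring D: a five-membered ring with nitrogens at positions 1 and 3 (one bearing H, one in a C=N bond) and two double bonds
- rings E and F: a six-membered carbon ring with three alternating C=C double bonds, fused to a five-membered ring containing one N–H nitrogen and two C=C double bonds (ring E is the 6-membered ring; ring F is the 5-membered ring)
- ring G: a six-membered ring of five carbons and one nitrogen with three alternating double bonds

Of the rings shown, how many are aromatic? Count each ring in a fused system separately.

Rings A and B form a fused bicyclic system with 10 sp² atoms and 10 π electrons from ring double bonds. 10 = 4(2)+2, so the system is aromatic and both rings count as aromatic (naphthalene).
Ring C has four sp³ carbons, so it is not fully conjugated — not aromatic (cyclohexene).
Ring D is planar and fully conjugated; 2 ring double bonds (4 π electrons) plus a heteroatom lone pair (2) give 6 π electrons. Since 6 = 4n+2 (n=1), ring D is aromatic (imidazole).
Rings E and F form a fused bicyclic system (with one N–H) with 9 sp² atoms and 10 π electrons from ring double bonds plus a heteroatom lone pair. 10 = 4(2)+2, so the system is aromatic and both rings count as aromatic (indole).
Ring G is planar and fully conjugated; 3 ring double bonds give 6 π electrons. That satisfies 4n+2 with n=1, so ring G is aromatic (pyridine).
Aromatic: A, B, D, E, F, G. Total: 6.

6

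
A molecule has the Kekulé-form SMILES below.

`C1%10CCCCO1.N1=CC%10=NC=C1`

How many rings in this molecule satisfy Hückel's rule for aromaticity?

The SMILES encodes a six-membered saturated ring of five carbons and one oxygen; a six-membered ring with nitrogens at positions 1 and 4 and three alternating double bonds.
The 6-membered ring with one oxygen has only sp³ atoms, so it is not fully conjugated — not aromatic (tetrahydropyran).
The 6-membered ring with two nitrogens (1,4) is planar and fully conjugated; 3 ring double bonds give 6 π electrons. 6 = 4(1)+2, so it is aromatic (pyrazine).
1 of the 2 rings is aromatic. Total: 1.

1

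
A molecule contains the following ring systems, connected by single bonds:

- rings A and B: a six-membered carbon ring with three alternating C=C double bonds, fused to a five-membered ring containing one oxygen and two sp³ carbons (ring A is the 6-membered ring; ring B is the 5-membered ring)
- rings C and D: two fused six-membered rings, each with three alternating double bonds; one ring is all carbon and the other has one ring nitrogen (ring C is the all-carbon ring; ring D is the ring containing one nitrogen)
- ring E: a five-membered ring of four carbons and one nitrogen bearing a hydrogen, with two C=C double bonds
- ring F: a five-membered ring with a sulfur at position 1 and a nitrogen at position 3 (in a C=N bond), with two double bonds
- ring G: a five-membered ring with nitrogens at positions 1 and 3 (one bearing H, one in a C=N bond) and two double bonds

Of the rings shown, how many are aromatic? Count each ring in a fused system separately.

6

Ring A has a continuous p-orbital overlap around the ring; 3 ring double bonds give 6 π electrons. Since 6 = 4n+2 (n=1), ring A is aromatic (benzene ring).
Ring B has two sp³ carbons, so it is not fully conjugated — not aromatic (oxolane ring).
Rings C and D form a fused bicyclic system (with one nitrogen) with 10 sp² atoms and 10 π electrons from ring double bonds. 10 = 4(2)+2, so the system is aromatic and both rings count as aromatic (quinoline).
Ring E is fully conjugated (every ring atom contributes a p orbital); 2 ring double bonds (4 π electrons) plus a heteroatom lone pair (2) give 6 π electrons. That satisfies 4n+2 with n=1, so ring E is aromatic (pyrrole).
Ring F has a continuous p-orbital overlap around the ring; 2 ring double bonds (4 π electrons) plus a heteroatom lone pair (2) give 6 π electrons. That satisfies 4n+2 with n=1, so ring F is aromatic (thiazole).
Ring G is planar and fully conjugated; 2 ring double bonds (4 π electrons) plus a heteroatom lone pair (2) give 6 π electrons. Since 6 = 4n+2 (n=1), ring G is aromatic (imidazole).
Aromatic: A, C, D, E, F, G. Total: 6.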